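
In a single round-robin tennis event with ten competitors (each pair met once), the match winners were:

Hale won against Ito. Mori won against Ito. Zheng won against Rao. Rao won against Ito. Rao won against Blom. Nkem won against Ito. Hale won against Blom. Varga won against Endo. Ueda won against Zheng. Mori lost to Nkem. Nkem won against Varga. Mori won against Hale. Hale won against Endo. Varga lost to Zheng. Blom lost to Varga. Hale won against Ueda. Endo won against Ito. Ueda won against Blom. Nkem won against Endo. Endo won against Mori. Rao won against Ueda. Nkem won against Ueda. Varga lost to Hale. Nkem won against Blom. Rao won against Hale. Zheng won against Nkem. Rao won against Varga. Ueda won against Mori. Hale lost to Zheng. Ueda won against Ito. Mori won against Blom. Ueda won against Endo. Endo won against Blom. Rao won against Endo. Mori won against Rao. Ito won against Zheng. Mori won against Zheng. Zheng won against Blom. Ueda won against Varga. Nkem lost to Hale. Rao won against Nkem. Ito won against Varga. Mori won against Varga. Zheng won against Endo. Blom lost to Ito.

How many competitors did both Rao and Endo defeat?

2

Rao beat: Ito, Ueda, Blom, Endo, Hale, Nkem, Varga.
Endo beat: Mori, Ito, Blom.
Both beat: Ito, Blom — 2.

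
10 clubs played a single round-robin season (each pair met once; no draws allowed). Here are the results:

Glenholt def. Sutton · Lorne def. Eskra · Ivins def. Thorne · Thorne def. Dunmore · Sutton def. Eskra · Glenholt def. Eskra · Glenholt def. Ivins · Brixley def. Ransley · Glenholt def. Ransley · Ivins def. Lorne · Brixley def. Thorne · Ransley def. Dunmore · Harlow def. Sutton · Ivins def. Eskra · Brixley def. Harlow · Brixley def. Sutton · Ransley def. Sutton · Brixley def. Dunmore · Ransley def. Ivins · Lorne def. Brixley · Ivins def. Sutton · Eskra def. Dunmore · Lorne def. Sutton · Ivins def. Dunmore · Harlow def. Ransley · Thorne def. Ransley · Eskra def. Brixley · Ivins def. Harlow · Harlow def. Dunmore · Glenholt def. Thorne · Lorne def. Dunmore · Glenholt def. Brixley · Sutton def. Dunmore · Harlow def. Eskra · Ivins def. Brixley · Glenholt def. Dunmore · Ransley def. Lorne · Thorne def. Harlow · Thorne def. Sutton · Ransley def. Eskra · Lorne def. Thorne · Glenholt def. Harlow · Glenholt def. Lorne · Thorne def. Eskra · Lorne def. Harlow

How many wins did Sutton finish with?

Sutton's results: beat Dunmore, Eskra; lost to Thorne, Glenholt, Harlow, Ransley, Lorne, Ivins, Brixley.
That is 2 wins.

2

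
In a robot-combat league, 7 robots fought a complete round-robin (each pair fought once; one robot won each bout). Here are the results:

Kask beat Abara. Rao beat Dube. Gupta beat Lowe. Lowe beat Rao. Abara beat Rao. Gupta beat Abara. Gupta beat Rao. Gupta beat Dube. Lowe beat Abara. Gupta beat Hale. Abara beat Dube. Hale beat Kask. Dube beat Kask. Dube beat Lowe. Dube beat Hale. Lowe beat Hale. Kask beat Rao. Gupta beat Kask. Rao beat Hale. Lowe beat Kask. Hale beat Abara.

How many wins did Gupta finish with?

Gupta's results: beat Lowe, Rao, Dube, Abara, Hale, Kask; lost to no one.
That is 6 wins.

6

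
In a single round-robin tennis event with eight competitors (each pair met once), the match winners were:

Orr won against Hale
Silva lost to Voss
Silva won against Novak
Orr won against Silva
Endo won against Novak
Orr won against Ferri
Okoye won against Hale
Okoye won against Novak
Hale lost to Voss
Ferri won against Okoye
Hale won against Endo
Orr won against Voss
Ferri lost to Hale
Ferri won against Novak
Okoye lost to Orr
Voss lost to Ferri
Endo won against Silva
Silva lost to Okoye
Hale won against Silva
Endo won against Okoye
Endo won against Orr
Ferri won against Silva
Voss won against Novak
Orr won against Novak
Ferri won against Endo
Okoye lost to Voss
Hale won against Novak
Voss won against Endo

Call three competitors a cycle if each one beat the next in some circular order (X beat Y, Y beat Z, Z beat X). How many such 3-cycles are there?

6

Win totals: Orr 6, Silva 1, Endo 4, Okoye 3, Voss 5, Hale 4, Novak 0, Ferri 5.
A competitor with w wins dominates both others in C(w,2) triples; summing gives 15 + 0 + 6 + 3 + 10 + 6 + 0 + 10 = 50 transitive triples.
Total triples C(8,3) = 56, so cyclic triples = 56 − 50 = 6.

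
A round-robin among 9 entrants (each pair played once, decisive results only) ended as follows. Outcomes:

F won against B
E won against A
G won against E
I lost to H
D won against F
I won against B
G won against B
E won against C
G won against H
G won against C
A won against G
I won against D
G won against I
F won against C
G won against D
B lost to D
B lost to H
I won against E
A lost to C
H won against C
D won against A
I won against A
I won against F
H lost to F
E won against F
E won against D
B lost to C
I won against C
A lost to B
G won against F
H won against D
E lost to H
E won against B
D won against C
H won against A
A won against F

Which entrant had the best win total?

G

Win totals: A 2, B 1, C 2, D 4, E 5, F 3, G 7, H 6, I 6.
G leads with 7 wins (next highest: 6).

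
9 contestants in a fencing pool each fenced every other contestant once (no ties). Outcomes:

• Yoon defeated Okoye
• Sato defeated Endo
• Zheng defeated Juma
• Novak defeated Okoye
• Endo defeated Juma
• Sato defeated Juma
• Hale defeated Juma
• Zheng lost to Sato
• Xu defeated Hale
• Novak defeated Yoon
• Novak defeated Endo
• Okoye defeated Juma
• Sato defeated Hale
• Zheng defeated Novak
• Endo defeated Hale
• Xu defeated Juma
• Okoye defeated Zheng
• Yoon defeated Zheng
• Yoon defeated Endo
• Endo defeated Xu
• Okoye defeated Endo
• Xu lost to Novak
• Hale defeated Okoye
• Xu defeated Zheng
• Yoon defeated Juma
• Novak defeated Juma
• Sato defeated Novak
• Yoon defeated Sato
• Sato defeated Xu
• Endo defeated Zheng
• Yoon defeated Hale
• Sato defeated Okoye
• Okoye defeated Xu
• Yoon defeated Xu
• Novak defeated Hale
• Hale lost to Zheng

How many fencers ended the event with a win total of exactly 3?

2

Win totals: Okoye 4, Juma 0, Yoon 7, Endo 4, Hale 2, Sato 7, Xu 3, Novak 6, Zheng 3.
Exactly 3: Xu, Zheng — 2 fencers.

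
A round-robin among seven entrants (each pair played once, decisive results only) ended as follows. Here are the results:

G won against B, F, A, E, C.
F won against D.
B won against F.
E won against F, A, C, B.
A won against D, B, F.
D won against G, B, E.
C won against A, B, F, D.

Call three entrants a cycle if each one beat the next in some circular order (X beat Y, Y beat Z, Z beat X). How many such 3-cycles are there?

Win totals: A 3, B 1, C 4, D 3, E 4, F 1, G 5.
An entrant with w wins dominates both others in C(w,2) triples; summing gives 3 + 0 + 6 + 3 + 6 + 0 + 10 = 28 transitive triples.
Total triples C(7,3) = 35, so cyclic triples = 35 − 28 = 7.

7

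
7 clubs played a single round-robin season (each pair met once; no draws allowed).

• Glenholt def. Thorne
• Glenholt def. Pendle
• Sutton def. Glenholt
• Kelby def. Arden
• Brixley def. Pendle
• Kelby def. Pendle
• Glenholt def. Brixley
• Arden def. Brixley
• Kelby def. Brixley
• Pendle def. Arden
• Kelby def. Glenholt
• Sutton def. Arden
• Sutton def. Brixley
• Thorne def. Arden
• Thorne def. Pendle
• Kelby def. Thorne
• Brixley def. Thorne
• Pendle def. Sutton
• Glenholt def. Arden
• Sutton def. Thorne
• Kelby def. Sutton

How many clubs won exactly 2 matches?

3

Win totals: Thorne 2, Arden 1, Pendle 2, Glenholt 4, Sutton 4, Kelby 6, Brixley 2.
Exactly 2: Thorne, Pendle, Brixley — 3 clubs.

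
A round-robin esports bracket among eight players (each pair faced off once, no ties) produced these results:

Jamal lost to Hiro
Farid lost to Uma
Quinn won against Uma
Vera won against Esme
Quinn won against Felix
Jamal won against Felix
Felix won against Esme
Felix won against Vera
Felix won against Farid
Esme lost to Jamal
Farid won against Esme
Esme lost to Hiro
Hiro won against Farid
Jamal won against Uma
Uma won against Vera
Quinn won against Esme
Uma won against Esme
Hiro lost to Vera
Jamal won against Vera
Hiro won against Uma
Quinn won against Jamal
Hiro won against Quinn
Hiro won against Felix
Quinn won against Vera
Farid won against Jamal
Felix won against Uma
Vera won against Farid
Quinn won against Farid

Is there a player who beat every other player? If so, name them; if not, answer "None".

Highest win total is Quinn with 6 (out of 7 possible).
Quinn lost to Hiro, so no player went undefeated.

None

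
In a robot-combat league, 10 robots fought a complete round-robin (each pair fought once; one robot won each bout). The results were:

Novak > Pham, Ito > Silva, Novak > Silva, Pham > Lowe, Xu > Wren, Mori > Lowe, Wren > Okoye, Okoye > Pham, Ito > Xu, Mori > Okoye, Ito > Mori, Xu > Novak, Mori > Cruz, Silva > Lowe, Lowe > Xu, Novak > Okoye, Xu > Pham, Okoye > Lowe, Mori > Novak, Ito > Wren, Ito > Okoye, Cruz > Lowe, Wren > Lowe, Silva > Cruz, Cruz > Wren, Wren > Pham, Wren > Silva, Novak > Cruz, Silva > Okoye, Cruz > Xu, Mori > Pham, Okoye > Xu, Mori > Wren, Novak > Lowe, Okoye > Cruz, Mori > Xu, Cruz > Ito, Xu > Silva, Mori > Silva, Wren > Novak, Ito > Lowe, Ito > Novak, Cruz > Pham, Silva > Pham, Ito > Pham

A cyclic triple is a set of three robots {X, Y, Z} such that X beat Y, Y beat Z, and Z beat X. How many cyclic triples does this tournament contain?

Win totals: Mori 8, Pham 1, Lowe 1, Ito 8, Wren 5, Novak 5, Silva 4, Okoye 4, Cruz 5, Xu 4.
A robot with w wins dominates both others in C(w,2) triples; summing gives 28 + 0 + 0 + 28 + 10 + 10 + 6 + 6 + 10 + 6 = 104 transitive triples.
Total triples C(10,3) = 120, so cyclic triples = 120 − 104 = 16.

16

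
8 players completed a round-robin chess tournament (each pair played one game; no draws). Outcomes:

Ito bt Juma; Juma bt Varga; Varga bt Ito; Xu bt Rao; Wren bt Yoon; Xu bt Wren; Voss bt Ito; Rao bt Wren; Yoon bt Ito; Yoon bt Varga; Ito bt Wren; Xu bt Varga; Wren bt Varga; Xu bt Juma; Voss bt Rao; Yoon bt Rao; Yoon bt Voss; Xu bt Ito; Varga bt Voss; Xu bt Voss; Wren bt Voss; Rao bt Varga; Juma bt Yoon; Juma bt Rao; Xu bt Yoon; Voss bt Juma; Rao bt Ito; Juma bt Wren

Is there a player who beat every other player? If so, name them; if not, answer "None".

Xu

Xu has 7 wins out of 7 opponents — a perfect record.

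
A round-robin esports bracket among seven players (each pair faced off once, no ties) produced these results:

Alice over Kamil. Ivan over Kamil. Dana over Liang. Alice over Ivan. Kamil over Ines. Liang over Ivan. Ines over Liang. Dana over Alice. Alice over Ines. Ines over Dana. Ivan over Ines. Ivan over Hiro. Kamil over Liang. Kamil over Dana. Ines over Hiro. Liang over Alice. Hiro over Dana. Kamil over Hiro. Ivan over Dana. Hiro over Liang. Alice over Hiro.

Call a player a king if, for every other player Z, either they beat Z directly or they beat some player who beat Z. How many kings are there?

Alice reaches everyone (king).
Hiro cannot reach Kamil, Ines in two steps.
Ivan reaches everyone (king).
Dana reaches everyone (king).
Kamil reaches everyone (king).
Ines cannot reach Kamil in two steps.
Liang reaches everyone (king).
Kings: Alice, Ivan, Dana, Kamil, Liang — 5.

5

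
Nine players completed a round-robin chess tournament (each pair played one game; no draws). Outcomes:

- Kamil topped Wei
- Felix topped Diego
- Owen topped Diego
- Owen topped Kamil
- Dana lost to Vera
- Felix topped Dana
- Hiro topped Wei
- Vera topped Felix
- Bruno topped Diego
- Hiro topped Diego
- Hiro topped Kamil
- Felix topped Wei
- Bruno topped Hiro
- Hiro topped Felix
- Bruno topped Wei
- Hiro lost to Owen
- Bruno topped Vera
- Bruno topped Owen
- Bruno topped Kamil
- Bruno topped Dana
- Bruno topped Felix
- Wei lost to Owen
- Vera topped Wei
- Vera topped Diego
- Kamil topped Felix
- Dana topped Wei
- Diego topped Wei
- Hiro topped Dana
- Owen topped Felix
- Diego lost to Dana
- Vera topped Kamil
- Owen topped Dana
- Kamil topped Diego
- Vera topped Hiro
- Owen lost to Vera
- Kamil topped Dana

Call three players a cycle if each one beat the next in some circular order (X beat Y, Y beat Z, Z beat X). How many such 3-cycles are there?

Win totals: Felix 3, Hiro 5, Bruno 8, Dana 2, Kamil 4, Diego 1, Owen 6, Vera 7, Wei 0.
A player with w wins dominates both others in C(w,2) triples; summing gives 3 + 10 + 28 + 1 + 6 + 0 + 15 + 21 + 0 = 84 transitive triples.
Total triples C(9,3) = 84, so cyclic triples = 84 − 84 = 0.

0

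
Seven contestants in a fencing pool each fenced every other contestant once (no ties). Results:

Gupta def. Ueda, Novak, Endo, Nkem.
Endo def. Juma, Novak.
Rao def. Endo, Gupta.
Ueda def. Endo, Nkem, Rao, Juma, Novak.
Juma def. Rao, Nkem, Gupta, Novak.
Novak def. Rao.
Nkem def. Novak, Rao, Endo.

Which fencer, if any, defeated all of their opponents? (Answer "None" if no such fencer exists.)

Highest win total is Ueda with 5 (out of 6 possible).
Ueda lost to Gupta, so no fencer went undefeated.

None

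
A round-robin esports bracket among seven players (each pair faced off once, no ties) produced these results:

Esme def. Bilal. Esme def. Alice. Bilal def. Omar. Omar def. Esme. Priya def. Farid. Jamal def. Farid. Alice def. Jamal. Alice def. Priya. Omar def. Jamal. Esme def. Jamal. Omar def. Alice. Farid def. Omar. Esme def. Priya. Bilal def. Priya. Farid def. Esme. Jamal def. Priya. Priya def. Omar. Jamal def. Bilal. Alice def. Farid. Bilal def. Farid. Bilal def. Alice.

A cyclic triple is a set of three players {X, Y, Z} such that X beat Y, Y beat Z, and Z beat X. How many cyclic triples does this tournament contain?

12

Win totals: Jamal 3, Priya 2, Omar 3, Esme 4, Bilal 4, Farid 2, Alice 3.
A player with w wins dominates both others in C(w,2) triples; summing gives 3 + 1 + 3 + 6 + 6 + 1 + 3 = 23 transitive triples.
Total triples C(7,3) = 35, so cyclic triples = 35 − 23 = 12.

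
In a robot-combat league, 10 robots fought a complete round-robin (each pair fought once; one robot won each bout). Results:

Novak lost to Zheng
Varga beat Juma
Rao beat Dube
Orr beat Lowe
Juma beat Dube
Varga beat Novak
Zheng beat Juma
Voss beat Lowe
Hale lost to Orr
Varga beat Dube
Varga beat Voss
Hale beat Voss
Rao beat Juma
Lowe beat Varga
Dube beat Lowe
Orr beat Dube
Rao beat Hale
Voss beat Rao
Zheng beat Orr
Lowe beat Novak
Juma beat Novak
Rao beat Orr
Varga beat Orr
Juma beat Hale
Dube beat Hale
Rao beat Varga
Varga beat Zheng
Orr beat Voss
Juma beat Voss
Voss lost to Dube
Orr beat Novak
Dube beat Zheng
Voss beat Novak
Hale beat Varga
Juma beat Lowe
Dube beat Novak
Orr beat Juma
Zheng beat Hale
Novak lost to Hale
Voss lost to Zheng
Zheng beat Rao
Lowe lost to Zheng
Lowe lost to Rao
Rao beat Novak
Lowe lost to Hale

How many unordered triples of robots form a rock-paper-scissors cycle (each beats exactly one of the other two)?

Win totals: Lowe 2, Dube 5, Varga 6, Hale 4, Voss 3, Zheng 7, Novak 0, Rao 7, Juma 5, Orr 6.
A robot with w wins dominates both others in C(w,2) triples; summing gives 1 + 10 + 15 + 6 + 3 + 21 + 0 + 21 + 10 + 15 = 102 transitive triples.
Total triples C(10,3) = 120, so cyclic triples = 120 − 102 = 18.

18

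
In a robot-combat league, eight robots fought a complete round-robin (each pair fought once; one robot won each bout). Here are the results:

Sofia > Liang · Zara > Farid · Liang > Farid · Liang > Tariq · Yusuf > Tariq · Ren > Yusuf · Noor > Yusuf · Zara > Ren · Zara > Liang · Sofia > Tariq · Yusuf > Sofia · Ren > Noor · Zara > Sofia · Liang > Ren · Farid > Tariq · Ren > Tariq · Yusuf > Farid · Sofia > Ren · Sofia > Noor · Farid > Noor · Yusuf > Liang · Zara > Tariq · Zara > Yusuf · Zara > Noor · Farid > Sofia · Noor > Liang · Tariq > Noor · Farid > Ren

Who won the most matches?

Zara

Win totals: Farid 4, Liang 3, Ren 3, Zara 7, Tariq 1, Yusuf 4, Noor 2, Sofia 4.
Zara leads with 7 wins (next highest: 4).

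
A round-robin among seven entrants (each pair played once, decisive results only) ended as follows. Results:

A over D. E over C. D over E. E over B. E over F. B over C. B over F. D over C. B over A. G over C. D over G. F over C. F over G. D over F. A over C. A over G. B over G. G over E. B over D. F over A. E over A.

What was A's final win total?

A's results: beat C, D, G; lost to B, E, F.
That is 3 wins.

3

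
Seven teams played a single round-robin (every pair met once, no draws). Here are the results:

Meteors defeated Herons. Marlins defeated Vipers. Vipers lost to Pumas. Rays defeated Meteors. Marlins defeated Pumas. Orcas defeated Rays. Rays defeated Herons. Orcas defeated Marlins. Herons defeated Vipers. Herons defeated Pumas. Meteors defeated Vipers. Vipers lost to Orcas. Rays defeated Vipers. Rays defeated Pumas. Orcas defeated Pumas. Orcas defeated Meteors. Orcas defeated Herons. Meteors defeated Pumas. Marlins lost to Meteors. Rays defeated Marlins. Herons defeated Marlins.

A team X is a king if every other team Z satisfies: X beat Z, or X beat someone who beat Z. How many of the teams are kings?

1

Orcas reaches everyone (king).
Vipers cannot reach Orcas, Pumas, Rays, Meteors, Herons, Marlins in two steps.
Pumas cannot reach Orcas, Rays, Meteors, Herons, Marlins in two steps.
Rays cannot reach Orcas in two steps.
Meteors cannot reach Orcas, Rays in two steps.
Herons cannot reach Orcas, Rays, Meteors in two steps.
Marlins cannot reach Orcas, Rays, Meteors, Herons in two steps.
Kings: Orcas — 1.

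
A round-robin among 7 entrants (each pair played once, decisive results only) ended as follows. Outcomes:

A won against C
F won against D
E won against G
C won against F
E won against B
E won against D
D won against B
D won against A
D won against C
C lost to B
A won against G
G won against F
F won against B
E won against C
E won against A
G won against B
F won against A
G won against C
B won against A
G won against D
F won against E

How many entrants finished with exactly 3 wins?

1

Win totals: A 2, B 2, C 1, D 3, E 5, F 4, G 4.
Exactly 3: D — 1 entrant.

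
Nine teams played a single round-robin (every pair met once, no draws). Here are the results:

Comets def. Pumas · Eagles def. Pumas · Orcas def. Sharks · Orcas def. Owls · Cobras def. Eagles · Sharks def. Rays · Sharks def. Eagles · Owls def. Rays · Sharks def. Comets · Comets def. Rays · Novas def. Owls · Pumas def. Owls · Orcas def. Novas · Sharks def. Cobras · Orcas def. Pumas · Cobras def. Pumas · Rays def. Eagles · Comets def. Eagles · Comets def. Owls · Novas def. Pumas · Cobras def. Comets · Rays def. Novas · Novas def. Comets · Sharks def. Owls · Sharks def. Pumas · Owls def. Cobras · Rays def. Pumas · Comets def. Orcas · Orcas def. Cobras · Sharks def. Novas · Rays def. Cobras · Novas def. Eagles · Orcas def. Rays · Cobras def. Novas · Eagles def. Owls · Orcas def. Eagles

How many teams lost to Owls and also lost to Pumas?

0

Owls beat: Rays, Cobras.
Pumas beat: Owls.
No one was beaten by both.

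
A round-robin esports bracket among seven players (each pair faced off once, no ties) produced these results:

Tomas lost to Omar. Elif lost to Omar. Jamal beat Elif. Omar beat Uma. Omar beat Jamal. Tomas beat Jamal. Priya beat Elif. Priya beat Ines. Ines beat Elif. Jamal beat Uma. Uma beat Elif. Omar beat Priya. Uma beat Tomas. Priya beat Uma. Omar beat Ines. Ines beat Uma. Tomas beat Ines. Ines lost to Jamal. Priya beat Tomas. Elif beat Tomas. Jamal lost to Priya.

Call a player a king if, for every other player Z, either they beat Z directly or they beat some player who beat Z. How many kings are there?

1

Elif cannot reach Omar, Uma, Priya in two steps.
Omar reaches everyone (king).
Jamal cannot reach Omar, Priya in two steps.
Tomas cannot reach Omar, Priya in two steps.
Ines cannot reach Omar, Jamal, Priya in two steps.
Uma cannot reach Omar, Priya in two steps.
Priya cannot reach Omar in two steps.
Kings: Omar — 1.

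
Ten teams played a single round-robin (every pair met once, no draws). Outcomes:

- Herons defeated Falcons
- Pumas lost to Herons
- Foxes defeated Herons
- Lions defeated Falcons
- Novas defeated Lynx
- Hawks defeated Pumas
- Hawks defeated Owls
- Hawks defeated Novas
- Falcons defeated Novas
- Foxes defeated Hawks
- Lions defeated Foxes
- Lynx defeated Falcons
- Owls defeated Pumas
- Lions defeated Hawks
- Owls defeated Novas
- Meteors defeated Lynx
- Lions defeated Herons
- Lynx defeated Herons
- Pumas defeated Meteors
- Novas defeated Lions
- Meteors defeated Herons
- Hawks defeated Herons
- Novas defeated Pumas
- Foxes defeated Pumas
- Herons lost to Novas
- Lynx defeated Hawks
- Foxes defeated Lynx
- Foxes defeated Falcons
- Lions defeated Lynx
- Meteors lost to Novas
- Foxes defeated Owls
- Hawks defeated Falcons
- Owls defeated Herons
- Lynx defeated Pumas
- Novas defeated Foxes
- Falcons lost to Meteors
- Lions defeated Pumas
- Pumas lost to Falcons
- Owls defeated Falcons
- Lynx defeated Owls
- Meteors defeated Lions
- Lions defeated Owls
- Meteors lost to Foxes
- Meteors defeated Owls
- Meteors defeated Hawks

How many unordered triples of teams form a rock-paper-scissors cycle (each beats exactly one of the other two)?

20

Win totals: Owls 4, Novas 6, Hawks 5, Meteors 6, Falcons 2, Lions 7, Lynx 5, Foxes 7, Herons 2, Pumas 1.
A team with w wins dominates both others in C(w,2) triples; summing gives 6 + 15 + 10 + 15 + 1 + 21 + 10 + 21 + 1 + 0 = 100 transitive triples.
Total triples C(10,3) = 120, so cyclic triples = 120 − 100 = 20.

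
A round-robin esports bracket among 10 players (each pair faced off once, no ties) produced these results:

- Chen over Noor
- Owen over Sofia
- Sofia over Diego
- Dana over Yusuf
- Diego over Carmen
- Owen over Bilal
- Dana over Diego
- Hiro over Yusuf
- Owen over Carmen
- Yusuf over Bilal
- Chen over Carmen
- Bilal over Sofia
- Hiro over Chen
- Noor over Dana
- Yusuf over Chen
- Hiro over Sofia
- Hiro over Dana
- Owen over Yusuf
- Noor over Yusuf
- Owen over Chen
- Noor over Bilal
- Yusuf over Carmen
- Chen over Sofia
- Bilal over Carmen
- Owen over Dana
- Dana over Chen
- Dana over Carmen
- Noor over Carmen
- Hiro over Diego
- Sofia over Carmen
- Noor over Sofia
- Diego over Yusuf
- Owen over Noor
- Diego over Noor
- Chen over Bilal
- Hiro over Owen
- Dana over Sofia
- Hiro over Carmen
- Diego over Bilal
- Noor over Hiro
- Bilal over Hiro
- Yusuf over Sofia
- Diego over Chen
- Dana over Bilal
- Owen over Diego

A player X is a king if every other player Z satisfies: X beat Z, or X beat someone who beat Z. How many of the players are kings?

3

Noor reaches everyone (king).
Hiro reaches everyone (king).
Yusuf cannot reach Owen, Dana in two steps.
Chen cannot reach Owen in two steps.
Carmen cannot reach Noor, Hiro, Yusuf, Chen, Owen, Bilal, Dana, Diego, Sofia in two steps.
Owen reaches everyone (king).
Bilal cannot reach Noor in two steps.
Dana cannot reach Owen in two steps.
Diego cannot reach Owen in two steps.
Sofia cannot reach Hiro, Owen, Dana in two steps.
Kings: Noor, Hiro, Owen — 3.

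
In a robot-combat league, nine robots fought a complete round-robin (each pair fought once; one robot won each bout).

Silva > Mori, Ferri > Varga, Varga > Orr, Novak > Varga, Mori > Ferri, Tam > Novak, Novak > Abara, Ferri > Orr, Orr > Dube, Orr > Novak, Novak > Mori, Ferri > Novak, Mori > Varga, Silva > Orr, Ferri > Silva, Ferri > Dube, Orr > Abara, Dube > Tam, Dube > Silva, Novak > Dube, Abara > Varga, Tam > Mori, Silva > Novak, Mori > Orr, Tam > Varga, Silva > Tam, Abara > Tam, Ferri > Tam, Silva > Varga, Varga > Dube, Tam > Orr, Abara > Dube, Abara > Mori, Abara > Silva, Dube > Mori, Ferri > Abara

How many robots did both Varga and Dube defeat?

0

Varga beat: Orr, Dube.
Dube beat: Mori, Silva, Tam.
No one was beaten by both.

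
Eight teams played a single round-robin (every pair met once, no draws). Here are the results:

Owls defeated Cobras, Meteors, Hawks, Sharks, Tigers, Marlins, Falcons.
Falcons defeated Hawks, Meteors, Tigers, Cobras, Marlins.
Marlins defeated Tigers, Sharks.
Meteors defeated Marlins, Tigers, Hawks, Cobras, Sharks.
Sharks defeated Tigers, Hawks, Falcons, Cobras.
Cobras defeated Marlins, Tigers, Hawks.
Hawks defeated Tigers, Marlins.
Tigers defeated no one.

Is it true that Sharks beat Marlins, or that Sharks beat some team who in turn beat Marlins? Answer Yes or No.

Sharks did not beat Marlins directly.
Sharks beat Falcons, Tigers, Hawks, Cobras. Of those, Falcons beat Marlins.

Yes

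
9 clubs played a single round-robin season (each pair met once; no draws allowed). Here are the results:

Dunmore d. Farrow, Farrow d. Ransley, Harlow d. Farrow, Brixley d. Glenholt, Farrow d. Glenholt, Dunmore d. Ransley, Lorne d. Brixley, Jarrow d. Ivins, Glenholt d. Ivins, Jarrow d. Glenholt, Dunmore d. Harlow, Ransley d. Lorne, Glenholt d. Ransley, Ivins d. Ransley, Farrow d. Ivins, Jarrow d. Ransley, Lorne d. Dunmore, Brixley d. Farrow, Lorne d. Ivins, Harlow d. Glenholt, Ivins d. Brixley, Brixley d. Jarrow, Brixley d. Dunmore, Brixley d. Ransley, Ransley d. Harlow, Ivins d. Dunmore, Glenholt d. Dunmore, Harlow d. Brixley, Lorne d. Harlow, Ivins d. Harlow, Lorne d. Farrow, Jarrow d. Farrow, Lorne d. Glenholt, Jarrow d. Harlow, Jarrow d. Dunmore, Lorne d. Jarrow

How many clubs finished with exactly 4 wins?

1

Win totals: Brixley 5, Dunmore 3, Farrow 3, Lorne 7, Harlow 3, Ransley 2, Ivins 4, Jarrow 6, Glenholt 3.
Exactly 4: Ivins — 1 club.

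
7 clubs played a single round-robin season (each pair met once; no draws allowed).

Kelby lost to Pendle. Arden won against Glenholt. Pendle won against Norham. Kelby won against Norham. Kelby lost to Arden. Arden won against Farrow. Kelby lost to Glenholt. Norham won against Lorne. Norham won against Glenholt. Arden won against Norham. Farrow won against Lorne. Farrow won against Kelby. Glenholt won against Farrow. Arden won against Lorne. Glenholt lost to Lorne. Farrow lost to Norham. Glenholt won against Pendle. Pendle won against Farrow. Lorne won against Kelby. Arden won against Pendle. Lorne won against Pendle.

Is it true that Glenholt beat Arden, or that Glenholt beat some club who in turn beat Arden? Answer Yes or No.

No

Glenholt did not beat Arden directly.
Glenholt beat Kelby, Farrow, Pendle, but each of them lost to Arden. No two-step path.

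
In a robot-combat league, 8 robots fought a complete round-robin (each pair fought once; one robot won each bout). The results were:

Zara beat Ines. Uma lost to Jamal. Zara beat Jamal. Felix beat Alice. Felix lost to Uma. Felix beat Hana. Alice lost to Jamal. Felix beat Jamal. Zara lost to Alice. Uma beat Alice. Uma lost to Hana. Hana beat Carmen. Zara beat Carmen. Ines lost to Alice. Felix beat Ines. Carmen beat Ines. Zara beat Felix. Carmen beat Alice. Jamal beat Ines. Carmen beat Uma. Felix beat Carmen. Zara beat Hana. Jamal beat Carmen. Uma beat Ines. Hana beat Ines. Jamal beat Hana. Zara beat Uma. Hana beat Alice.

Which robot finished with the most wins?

Zara

Win totals: Hana 4, Felix 5, Ines 0, Zara 6, Jamal 5, Uma 3, Carmen 3, Alice 2.
Zara leads with 6 wins (next highest: 5).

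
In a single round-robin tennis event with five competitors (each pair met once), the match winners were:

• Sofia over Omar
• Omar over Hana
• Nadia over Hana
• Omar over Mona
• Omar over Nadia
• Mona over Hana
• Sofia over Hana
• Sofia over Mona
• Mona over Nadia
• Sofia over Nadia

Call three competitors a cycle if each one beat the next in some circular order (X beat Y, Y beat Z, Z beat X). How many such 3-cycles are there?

Win totals: Hana 0, Mona 2, Omar 3, Nadia 1, Sofia 4.
A competitor with w wins dominates both others in C(w,2) triples; summing gives 0 + 1 + 3 + 0 + 6 = 10 transitive triples.
Total triples C(5,3) = 10, so cyclic triples = 10 − 10 = 0.

0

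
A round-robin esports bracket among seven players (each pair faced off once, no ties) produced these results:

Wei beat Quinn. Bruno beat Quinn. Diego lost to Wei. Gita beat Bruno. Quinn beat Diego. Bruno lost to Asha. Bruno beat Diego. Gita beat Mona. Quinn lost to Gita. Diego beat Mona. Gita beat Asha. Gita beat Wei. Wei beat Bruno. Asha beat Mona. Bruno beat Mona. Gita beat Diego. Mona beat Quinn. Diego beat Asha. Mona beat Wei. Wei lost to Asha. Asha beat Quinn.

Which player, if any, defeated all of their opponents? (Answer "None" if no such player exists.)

Gita

Gita has 6 wins out of 6 opponents — a perfect record.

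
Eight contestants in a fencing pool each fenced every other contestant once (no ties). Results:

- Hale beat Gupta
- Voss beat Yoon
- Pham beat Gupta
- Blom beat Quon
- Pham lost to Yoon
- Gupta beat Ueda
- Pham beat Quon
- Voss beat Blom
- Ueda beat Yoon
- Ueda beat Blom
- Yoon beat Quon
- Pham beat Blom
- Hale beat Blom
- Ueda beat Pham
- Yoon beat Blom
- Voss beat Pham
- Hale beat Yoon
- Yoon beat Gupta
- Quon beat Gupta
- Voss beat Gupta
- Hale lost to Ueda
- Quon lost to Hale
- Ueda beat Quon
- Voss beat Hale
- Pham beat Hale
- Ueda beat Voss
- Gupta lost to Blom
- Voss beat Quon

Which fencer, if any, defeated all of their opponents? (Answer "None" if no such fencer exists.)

None

Highest win total is Voss with 6 (out of 7 possible).
Voss lost to Ueda, so no fencer went undefeated.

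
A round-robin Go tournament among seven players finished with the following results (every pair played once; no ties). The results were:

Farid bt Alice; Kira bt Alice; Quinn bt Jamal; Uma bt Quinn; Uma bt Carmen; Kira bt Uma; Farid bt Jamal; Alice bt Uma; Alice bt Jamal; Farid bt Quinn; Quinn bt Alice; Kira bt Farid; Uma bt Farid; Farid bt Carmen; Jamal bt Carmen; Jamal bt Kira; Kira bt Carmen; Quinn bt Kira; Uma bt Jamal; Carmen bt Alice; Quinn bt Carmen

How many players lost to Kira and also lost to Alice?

Kira beat: Farid, Uma, Alice, Carmen.
Alice beat: Uma, Jamal.
Both beat: Uma — 1.

1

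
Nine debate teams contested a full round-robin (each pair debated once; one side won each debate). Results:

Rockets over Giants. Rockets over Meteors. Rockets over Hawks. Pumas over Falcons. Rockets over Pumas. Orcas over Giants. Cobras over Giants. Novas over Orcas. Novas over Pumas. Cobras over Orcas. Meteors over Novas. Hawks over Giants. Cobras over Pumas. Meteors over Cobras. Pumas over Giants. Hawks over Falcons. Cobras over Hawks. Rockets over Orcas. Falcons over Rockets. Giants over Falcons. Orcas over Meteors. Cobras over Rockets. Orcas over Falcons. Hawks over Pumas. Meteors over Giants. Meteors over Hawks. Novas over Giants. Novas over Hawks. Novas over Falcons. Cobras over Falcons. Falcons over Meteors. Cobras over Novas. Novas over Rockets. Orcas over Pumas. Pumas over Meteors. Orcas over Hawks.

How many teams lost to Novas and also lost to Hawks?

3

Novas beat: Rockets, Hawks, Pumas, Giants, Falcons, Orcas.
Hawks beat: Pumas, Giants, Falcons.
Both beat: Pumas, Giants, Falcons — 3.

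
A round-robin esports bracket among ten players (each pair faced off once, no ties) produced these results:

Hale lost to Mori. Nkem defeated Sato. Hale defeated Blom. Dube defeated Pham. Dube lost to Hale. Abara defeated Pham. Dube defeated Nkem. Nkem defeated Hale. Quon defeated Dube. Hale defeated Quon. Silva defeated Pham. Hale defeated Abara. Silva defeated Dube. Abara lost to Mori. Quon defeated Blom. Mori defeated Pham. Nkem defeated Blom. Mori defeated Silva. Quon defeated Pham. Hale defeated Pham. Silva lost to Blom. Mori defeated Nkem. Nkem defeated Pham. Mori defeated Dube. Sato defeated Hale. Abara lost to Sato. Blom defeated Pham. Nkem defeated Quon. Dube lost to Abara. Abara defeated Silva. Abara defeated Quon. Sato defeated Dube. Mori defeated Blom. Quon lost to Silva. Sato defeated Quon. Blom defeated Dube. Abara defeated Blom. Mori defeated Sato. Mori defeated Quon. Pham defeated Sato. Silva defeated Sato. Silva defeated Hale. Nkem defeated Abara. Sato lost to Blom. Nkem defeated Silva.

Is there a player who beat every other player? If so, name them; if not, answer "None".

Mori has 9 wins out of 9 opponents — a perfect record.

Mori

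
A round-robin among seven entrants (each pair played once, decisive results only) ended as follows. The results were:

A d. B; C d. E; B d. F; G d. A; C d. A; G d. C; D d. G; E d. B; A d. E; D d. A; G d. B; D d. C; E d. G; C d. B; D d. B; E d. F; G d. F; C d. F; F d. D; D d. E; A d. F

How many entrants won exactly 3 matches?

Win totals: A 3, B 1, C 4, D 5, E 3, F 1, G 4.
Exactly 3: A, E — 2 entrants.

2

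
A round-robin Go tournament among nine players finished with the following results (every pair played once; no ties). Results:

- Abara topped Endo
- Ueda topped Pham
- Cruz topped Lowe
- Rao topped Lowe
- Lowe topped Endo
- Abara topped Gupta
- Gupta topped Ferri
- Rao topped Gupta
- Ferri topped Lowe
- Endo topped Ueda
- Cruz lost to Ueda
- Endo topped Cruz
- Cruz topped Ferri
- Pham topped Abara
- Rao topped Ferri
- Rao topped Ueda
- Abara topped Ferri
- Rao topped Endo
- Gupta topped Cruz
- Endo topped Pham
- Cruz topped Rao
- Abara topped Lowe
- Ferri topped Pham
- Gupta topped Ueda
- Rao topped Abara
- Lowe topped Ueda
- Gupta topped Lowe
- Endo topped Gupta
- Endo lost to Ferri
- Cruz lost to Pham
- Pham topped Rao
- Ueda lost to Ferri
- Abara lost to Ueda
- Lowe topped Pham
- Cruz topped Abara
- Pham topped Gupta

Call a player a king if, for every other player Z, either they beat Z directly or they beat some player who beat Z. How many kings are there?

Cruz reaches everyone (king).
Endo reaches everyone (king).
Abara cannot reach Rao in two steps.
Rao reaches everyone (king).
Ueda reaches everyone (king).
Ferri reaches everyone (king).
Pham reaches everyone (king).
Lowe cannot reach Ferri in two steps.
Gupta reaches everyone (king).
Kings: Cruz, Endo, Rao, Ueda, Ferri, Pham, Gupta — 7.

7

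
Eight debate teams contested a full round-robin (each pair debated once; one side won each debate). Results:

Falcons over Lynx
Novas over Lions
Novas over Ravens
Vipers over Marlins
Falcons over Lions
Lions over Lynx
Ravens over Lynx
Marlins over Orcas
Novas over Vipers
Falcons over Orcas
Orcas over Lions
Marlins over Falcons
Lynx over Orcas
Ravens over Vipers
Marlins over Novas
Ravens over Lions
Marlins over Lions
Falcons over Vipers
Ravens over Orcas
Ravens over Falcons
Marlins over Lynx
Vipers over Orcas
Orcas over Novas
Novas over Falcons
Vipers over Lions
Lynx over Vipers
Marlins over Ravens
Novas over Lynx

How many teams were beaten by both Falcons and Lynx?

2

Falcons beat: Orcas, Lions, Vipers, Lynx.
Lynx beat: Orcas, Vipers.
Both beat: Orcas, Vipers — 2.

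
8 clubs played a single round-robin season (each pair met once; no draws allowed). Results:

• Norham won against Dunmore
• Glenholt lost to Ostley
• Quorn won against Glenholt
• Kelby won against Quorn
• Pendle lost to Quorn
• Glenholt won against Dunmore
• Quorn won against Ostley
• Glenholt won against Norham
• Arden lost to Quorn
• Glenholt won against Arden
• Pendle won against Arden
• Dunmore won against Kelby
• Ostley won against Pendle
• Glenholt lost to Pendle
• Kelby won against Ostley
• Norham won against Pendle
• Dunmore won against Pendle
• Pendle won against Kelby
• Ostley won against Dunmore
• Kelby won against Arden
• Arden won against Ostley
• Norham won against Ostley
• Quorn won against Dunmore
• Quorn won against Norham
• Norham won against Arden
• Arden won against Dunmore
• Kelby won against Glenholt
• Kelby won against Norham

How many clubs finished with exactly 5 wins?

1

Win totals: Arden 2, Glenholt 3, Dunmore 2, Norham 4, Kelby 5, Quorn 6, Pendle 3, Ostley 3.
Exactly 5: Kelby — 1 club.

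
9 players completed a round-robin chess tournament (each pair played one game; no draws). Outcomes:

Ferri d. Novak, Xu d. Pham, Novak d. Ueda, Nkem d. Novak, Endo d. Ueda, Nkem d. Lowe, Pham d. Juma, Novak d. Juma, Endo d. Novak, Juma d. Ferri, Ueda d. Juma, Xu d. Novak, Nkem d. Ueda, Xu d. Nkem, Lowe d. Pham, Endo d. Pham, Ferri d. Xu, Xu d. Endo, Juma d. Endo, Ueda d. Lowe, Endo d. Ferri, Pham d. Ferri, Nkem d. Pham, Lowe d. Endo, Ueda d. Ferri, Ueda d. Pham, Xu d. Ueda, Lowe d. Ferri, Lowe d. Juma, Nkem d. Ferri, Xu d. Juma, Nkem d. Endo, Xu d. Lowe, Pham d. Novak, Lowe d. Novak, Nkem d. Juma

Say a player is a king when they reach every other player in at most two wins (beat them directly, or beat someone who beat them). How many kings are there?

3

Xu reaches everyone (king).
Novak cannot reach Xu, Nkem in two steps.
Juma cannot reach Nkem, Lowe in two steps.
Nkem reaches everyone (king).
Ferri reaches everyone (king).
Pham cannot reach Nkem, Lowe in two steps.
Ueda cannot reach Nkem in two steps.
Endo cannot reach Nkem in two steps.
Lowe cannot reach Nkem in two steps.
Kings: Xu, Nkem, Ferri — 3.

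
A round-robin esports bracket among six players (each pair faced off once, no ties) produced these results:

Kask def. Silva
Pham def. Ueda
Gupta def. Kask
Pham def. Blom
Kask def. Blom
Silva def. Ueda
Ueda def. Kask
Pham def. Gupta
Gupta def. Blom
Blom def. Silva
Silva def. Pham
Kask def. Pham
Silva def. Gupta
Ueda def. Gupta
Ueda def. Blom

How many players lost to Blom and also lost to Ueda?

0

Blom beat: Silva.
Ueda beat: Gupta, Blom, Kask.
No one was beaten by both.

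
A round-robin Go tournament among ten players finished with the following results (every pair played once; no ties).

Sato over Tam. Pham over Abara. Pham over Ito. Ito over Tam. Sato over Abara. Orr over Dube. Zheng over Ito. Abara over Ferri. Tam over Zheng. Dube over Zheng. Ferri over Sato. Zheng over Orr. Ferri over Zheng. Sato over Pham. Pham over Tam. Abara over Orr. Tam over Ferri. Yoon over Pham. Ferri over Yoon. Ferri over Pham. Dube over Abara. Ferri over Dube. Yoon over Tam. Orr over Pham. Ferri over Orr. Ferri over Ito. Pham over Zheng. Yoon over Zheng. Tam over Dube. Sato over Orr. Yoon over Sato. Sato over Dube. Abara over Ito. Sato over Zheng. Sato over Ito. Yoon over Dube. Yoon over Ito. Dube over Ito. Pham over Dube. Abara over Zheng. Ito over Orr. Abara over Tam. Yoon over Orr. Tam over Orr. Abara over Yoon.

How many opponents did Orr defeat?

2

Orr's results: beat Pham, Dube; lost to Tam, Ito, Zheng, Ferri, Yoon, Abara, Sato.
That is 2 wins.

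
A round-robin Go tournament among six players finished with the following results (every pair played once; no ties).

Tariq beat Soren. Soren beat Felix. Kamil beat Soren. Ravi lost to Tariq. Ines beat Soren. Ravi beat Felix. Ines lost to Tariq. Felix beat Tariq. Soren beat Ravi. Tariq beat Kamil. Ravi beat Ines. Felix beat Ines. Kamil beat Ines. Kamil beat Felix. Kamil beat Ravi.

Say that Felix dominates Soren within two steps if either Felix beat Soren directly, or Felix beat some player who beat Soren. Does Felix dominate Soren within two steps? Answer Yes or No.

Felix did not beat Soren directly.
Felix beat Ines, Tariq. Of those, Ines beat Soren.

Yes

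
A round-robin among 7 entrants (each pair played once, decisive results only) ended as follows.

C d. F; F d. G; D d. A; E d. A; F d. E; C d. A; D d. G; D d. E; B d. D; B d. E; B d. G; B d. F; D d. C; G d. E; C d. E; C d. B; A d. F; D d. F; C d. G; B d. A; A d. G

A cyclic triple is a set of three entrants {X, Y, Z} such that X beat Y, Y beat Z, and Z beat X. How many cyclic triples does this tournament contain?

Win totals: A 2, B 5, C 5, D 5, E 1, F 2, G 1.
An entrant with w wins dominates both others in C(w,2) triples; summing gives 1 + 10 + 10 + 10 + 0 + 1 + 0 = 32 transitive triples.
Total triples C(7,3) = 35, so cyclic triples = 35 − 32 = 3.

3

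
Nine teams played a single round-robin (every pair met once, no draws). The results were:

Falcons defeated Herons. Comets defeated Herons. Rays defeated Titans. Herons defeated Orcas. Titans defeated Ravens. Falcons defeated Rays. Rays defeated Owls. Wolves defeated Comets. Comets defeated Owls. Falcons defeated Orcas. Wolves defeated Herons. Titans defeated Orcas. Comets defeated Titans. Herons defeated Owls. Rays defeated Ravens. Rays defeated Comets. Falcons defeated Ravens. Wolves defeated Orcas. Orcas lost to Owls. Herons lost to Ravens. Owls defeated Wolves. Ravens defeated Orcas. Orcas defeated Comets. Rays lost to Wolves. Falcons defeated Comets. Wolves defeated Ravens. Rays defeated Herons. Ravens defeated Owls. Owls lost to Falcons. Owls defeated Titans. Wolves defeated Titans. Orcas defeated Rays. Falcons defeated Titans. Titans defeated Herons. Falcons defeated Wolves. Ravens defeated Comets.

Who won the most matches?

Win totals: Herons 2, Falcons 8, Titans 3, Comets 3, Ravens 4, Owls 3, Rays 5, Wolves 6, Orcas 2.
Falcons leads with 8 wins (next highest: 6).

Falcons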